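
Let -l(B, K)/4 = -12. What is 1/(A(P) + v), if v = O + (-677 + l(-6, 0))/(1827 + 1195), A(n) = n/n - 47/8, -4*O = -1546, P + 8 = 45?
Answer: 12088/4610567 ≈ 0.0026218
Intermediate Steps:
P = 37 (P = -8 + 45 = 37)
l(B, K) = 48 (l(B, K) = -4*(-12) = 48)
O = 773/2 (O = -¼*(-1546) = 773/2 ≈ 386.50)
A(n) = -39/8 (A(n) = 1 - 47*⅛ = 1 - 47/8 = -39/8)
v = 583687/1511 (v = 773/2 + (-677 + 48)/(1827 + 1195) = 773/2 - 629/3022 = 583687/1511 ≈ 386.29)
1/(A(P) + v) = 1/(-39/8 + 583687/1511) = 1/(4610567/12088) = 12088/4610567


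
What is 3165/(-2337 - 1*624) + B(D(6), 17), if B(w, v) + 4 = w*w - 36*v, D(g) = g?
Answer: -573515/987 ≈ -581.07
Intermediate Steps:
B(w, v) = -4 + w**2 - 36*v (B(w, v) = -4 + (w*w - 36*v) = -4 + (w**2 - 36*v) = -4 + w**2 - 36*v)
3165/(-2337 - 1*624) + B(D(6), 17) = 3165/(-2337 - 1*624) + (-4 + 6**2 - 36*17) = 3165/(-2337 - 624) + (-4 + 36 - 612) = 3165/(-2961) - 580 = 3165*(-1/2961) - 580 = -1055/987 - 580 = -573515/987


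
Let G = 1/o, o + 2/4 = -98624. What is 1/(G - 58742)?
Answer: -197249/11586800760 ≈ -1.7024e-5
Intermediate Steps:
o = -197249/2 (o = -1/2 - 98624 = -197249/2 ≈ -98625.)
G = -2/197249 (G = 1/(-197249/2) = -2/197249 ≈ -1.0139e-5)
1/(G - 58742) = 1/(-2/197249 - 58742) = 1/(-11586800760/197249) = -197249/11586800760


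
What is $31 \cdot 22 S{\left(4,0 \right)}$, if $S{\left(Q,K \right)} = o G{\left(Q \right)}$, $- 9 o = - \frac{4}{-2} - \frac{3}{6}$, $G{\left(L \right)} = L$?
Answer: $- \frac{1364}{3} \approx -454.67$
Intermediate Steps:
$o = - \frac{1}{6}$ ($o = - \frac{- \frac{4}{-2} - \frac{3}{6}}{9} = - \frac{\left(-4\right) \left(- \frac{1}{2}\right) - \frac{1}{2}}{9} = - \frac{2 - \frac{1}{2}}{9} = \left(- \frac{1}{9}\right) \frac{3}{2} = - \frac{1}{6} \approx -0.16667$)
$S{\left(Q,K \right)} = - \frac{Q}{6}$
$31 \cdot 22 S{\left(4,0 \right)} = 31 \cdot 22 \left(\left(- \frac{1}{6}\right) 4\right) = 682 \left(- \frac{2}{3}\right) = - \frac{1364}{3}$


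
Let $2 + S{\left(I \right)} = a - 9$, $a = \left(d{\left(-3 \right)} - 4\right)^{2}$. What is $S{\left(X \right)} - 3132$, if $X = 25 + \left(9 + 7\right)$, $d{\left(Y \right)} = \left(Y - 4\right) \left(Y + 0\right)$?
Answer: $-2854$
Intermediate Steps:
$d{\left(Y \right)} = Y \left(-4 + Y\right)$ ($d{\left(Y \right)} = \left(-4 + Y\right) Y = Y \left(-4 + Y\right)$)
$a = 289$ ($a = \left(- 3 \left(-4 - 3\right) - 4\right)^{2} = \left(\left(-3\right) \left(-7\right) - 4\right)^{2} = \left(21 - 4\right)^{2} = 17^{2} = 289$)
$X = 41$ ($X = 25 + 16 = 41$)
$S{\left(I \right)} = 278$ ($S{\left(I \right)} = -2 + \left(289 - 9\right) = -2 + 280 = 278$)
$S{\left(X \right)} - 3132 = 278 - 3132 = -2854$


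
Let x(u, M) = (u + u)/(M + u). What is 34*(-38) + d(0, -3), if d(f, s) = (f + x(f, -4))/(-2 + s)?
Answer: -1292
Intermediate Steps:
x(u, M) = 2*u/(M + u) (x(u, M) = (2*u)/(M + u) = 2*u/(M + u))
d(f, s) = (f + 2*f/(-4 + f))/(-2 + s)
34*(-38) + d(0, -3) = 34*(-38) + 0*(-2 + 0)/((-4 + 0)*(-2 - 3)) = -1292 + 0*(-2)/(-4*(-5)) = -1292 + 0*(-¼)*(-⅕)*(-2) = -1292 + 0 = -1292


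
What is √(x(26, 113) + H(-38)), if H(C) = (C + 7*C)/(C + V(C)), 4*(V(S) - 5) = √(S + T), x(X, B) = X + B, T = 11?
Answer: √(139 + 304/(33 - 3*I*√3/4)) ≈ 12.174 + 0.0149*I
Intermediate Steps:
x(X, B) = B + X
V(S) = 5 + √(11 + S)/4 (V(S) = 5 + √(S + 11)/4 = 5 + √(11 + S)/4)
H(C) = 8*C/(5 + C + √(11 + C)/4) (H(C) = (C + 7*C)/(C + (5 + √(11 + C)/4)) = (8*C)/(5 + C + √(11 + C)/4) = 8*C/(5 + C + √(11 + C)/4))
√(x(26, 113) + H(-38)) = √((113 + 26) + 32*(-38)/(20 + √(11 - 38) + 4*(-38))) = √(139 + 32*(-38)/(20 + √(-27) - 152)) = √(139 + 32*(-38)/(20 + 3*I*√3 - 152)) = √(139 + 32*(-38)/(-132 + 3*I*√3)) = √(139 - 1216/(-132 + 3*I*√3))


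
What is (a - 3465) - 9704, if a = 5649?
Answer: -7520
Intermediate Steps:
(a - 3465) - 9704 = (5649 - 3465) - 9704 = 2184 - 9704 = -7520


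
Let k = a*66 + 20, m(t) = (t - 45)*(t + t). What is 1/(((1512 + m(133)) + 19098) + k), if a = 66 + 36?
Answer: 1/50770 ≈ 1.9697e-5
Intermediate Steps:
m(t) = 2*t*(-45 + t) (m(t) = (-45 + t)*(2*t) = 2*t*(-45 + t))
a = 102
k = 6752 (k = 102*66 + 20 = 6732 + 20 = 6752)
1/(((1512 + m(133)) + 19098) + k) = 1/(((1512 + 2*133*(-45 + 133)) + 19098) + 6752) = 1/(((1512 + 2*133*88) + 19098) + 6752) = 1/(((1512 + 23408) + 19098) + 6752) = 1/((24920 + 19098) + 6752) = 1/(44018 + 6752) = 1/50770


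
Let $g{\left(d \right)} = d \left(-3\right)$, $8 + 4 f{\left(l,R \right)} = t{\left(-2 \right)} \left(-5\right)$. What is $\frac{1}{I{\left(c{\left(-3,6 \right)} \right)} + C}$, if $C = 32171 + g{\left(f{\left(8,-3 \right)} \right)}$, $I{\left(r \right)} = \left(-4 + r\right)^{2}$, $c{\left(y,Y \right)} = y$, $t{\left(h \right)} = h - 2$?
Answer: $\frac{1}{32211} \approx 3.1045 \cdot 10^{-5}$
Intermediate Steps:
$t{\left(h \right)} = -2 + h$
$f{\left(l,R \right)} = 3$ ($f{\left(l,R \right)} = -2 + \frac{\left(-2 - 2\right) \left(-5\right)}{4} = -2 + \frac{\left(-4\right) \left(-5\right)}{4} = -2 + \frac{1}{4} \cdot 20 = -2 + 5 = 3$)
$g{\left(d \right)} = - 3 d$
$C = 32162$ ($C = 32171 - 9 = 32162$)
$\frac{1}{I{\left(c{\left(-3,6 \right)} \right)} + C} = \frac{1}{\left(-4 - 3\right)^{2} + 32162} = \frac{1}{\left(-7\right)^{2} + 32162} = \frac{1}{49 + 32162} = \frac{1}{32211}$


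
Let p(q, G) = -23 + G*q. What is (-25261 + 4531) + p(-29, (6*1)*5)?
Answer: -21623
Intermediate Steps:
(-25261 + 4531) + p(-29, (6*1)*5) = (-25261 + 4531) + (-23 + ((6*1)*5)*(-29)) = -20730 + (-23 + (6*5)*(-29)) = -20730 + (-23 + 30*(-29)) = -20730 + (-23 - 870) = -20730 - 893 = -21623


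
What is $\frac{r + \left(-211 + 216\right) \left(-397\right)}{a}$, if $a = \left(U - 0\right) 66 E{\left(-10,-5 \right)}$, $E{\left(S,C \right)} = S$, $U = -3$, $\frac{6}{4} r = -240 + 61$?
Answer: $- \frac{6313}{5940} \approx -1.0628$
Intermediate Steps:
$r = - \frac{358}{3}$ ($r = \frac{2 \left(-240 + 61\right)}{3} = \frac{2}{3} \left(-179\right) = - \frac{358}{3} \approx -119.33$)
$a = 1980$ ($a = \left(-3 - 0\right) 66 \left(-10\right) = \left(-3 + 0\right) 66 \left(-10\right) = \left(-3\right) 66 \left(-10\right) = \left(-198\right) \left(-10\right) = 1980$)
$\frac{r + \left(-211 + 216\right) \left(-397\right)}{a} = \frac{- \frac{358}{3} + \left(-211 + 216\right) \left(-397\right)}{1980} = \left(- \frac{358}{3} + 5 \left(-397\right)\right) \frac{1}{1980} = \left(- \frac{358}{3} - 1985\right) \frac{1}{1980} = \left(- \frac{6313}{3}\right) \frac{1}{1980} = - \frac{6313}{5940}$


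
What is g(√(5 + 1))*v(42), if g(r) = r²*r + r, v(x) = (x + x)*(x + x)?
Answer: 49392*√6 ≈ 1.2099e+5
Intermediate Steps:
v(x) = 4*x² (v(x) = (2*x)*(2*x) = 4*x²)
g(r) = r + r³ (g(r) = r³ + r = r + r³)
g(√(5 + 1))*v(42) = (√(5 + 1) + (√(5 + 1))³)*(4*42²) = (√6 + (√6)³)*(4*1764) = (√6 + 6*√6)*7056 = (7*√6)*7056 = 49392*√6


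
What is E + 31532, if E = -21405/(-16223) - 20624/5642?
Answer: 1442957689085/45765083 ≈ 31530.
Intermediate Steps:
E = -106908071/45765083 (E = -21405*(-1/16223) - 20624*1/5642 = 21405/16223 - 10312/2821 = -106908071/45765083 ≈ -2.3360)
E + 31532 = -106908071/45765083 + 31532 = 1442957689085/45765083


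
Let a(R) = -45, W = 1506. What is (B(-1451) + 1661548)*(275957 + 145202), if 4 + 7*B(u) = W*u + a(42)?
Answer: 3978091448379/7 ≈ 5.6830e+11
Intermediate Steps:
B(u) = -7 + 1506*u/7 (B(u) = -4/7 + (1506*u - 45)/7 = -4/7 + (-45 + 1506*u)/7 = -4/7 + (-45/7 + 1506*u/7) = -7 + 1506*u/7)
(B(-1451) + 1661548)*(275957 + 145202) = ((-7 + (1506/7)*(-1451)) + 1661548)*(275957 + 145202) = ((-7 - 2185206/7) + 1661548)*421159 = (-2185255/7 + 1661548)*421159 = (9445581/7)*421159 = 3978091448379/7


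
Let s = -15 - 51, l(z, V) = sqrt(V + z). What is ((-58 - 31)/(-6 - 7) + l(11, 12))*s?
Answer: -5874/13 - 66*sqrt(23) ≈ -768.37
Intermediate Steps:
s = -66
((-58 - 31)/(-6 - 7) + l(11, 12))*s = ((-58 - 31)/(-6 - 7) + sqrt(12 + 11))*(-66) = (-89/(-13) + sqrt(23))*(-66) = (-89*(-1/13) + sqrt(23))*(-66) = (89/13 + sqrt(23))*(-66) = -5874/13 - 66*sqrt(23)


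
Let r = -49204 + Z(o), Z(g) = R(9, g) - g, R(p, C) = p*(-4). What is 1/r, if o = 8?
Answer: -1/49248 ≈ -2.0305e-5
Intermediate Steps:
R(p, C) = -4*p
Z(g) = -36 - g (Z(g) = -4*9 - g = -36 - g)
r = -49248 (r = -49204 + (-36 - 1*8) = -49204 + (-36 - 8) = -49204 - 44 = -49248)
1/r = 1/(-49248) = -1/49248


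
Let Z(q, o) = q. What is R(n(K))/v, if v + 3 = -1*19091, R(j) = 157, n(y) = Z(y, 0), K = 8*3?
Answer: -157/19094 ≈ -0.0082225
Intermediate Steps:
K = 24
n(y) = y
v = -19094 (v = -3 - 1*19091 = -3 - 19091 = -19094)
R(n(K))/v = 157/(-19094) = 157*(-1/19094) = -157/19094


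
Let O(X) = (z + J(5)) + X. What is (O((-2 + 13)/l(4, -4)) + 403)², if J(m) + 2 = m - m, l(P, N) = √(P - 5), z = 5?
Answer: 164715 - 8932*I ≈ 1.6472e+5 - 8932.0*I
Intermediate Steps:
l(P, N) = √(-5 + P)
J(m) = -2 (J(m) = -2 + (m - m) = -2 + 0 = -2)
O(X) = 3 + X (O(X) = (5 - 2) + X = 3 + X)
(O((-2 + 13)/l(4, -4)) + 403)² = ((3 + (-2 + 13)/(√(-5 + 4))) + 403)² = ((3 + 11/(√(-1))) + 403)² = ((3 + 11/I) + 403)² = ((3 + 11*(-I)) + 403)² = ((3 - 11*I) + 403)² = (406 - 11*I)²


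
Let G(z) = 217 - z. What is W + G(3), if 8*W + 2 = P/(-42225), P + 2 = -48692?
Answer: 18063361/84450 ≈ 213.89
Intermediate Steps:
P = -48694 (P = -2 - 48692 = -48694)
W = -8939/84450 (W = -¼ + (-48694/(-42225))/8 = -¼ + (-48694*(-1/42225))/8 = -¼ + (⅛)*(48694/42225) = -¼ + 24347/168900 = -8939/84450 ≈ -0.10585)
W + G(3) = -8939/84450 + (217 - 1*3) = -8939/84450 + (217 - 3) = -8939/84450 + 214 = 18063361/84450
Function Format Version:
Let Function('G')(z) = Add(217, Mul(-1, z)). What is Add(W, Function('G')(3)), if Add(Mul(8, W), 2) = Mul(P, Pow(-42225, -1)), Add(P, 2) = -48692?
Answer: Rational(18063361, 84450) ≈ 213.89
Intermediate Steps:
P = -48694 (P = Add(-2, -48692) = -48694)
W = Rational(-8939, 84450) (W = Add(Rational(-1, 4), Mul(Rational(1, 8), Mul(-48694, Pow(-42225, -1)))) = Add(Rational(-1, 4), Mul(Rational(1, 8), Mul(-48694, Rational(-1, 42225)))) = Add(Rational(-1, 4), Mul(Rational(1, 8), Rational(48694, 42225))) = Add(Rational(-1, 4), Rational(24347, 168900)) = Rational(-8939, 84450) ≈ -0.10585)
Add(W, Function('G')(3)) = Add(Rational(-8939, 84450), Add(217, Mul(-1, 3))) = Add(Rational(-8939, 84450), Add(217, -3)) = Add(Rational(-8939, 84450), 214) = Rational(18063361, 84450)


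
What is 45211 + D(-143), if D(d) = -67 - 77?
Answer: 45067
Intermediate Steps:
D(d) = -144
45211 + D(-143) = 45211 - 144 = 45067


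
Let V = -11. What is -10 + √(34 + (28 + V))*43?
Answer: -10 + 43*√51 ≈ 297.08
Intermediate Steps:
-10 + √(34 + (28 + V))*43 = -10 + √(34 + (28 - 11))*43 = -10 + √(34 + 17)*43 = -10 + √51*43 = -10 + 43*√51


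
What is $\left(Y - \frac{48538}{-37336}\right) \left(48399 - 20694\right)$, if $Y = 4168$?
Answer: $\frac{2156349218565}{18668} \approx 1.1551 \cdot 10^{8}$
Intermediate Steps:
$\left(Y - \frac{48538}{-37336}\right) \left(48399 - 20694\right) = \left(4168 - \frac{48538}{-37336}\right) \left(48399 - 20694\right) = \left(4168 - - \frac{24269}{18668}\right) 27705 = \left(4168 + \frac{24269}{18668}\right) 27705 = \frac{77832493}{18668} \cdot 27705 = \frac{2156349218565}{18668}$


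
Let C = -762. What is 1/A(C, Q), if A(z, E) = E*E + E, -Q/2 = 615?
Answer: 1/1511670 ≈ 6.6152e-7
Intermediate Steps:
Q = -1230 (Q = -2*615 = -1230)
A(z, E) = E + E**2 (A(z, E) = E**2 + E = E + E**2)
1/A(C, Q) = 1/(-1230*(1 - 1230)) = 1/(-1230*(-1229)) = 1/1511670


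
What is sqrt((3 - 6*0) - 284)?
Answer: I*sqrt(281) ≈ 16.763*I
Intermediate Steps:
sqrt((3 - 6*0) - 284) = sqrt((3 + 0) - 284) = sqrt(3 - 284) = sqrt(-281) = I*sqrt(281)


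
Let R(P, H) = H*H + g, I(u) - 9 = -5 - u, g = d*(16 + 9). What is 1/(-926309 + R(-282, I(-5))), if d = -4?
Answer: -1/926328 ≈ -1.0795e-6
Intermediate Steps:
g = -100 (g = -4*(16 + 9) = -4*25 = -100)
I(u) = 4 - u (I(u) = 9 + (-5 - u) = 4 - u)
R(P, H) = -100 + H² (R(P, H) = H*H - 100 = H² - 100 = -100 + H²)
1/(-926309 + R(-282, I(-5))) = 1/(-926309 + (-100 + (4 - 1*(-5))²)) = 1/(-926309 + (-100 + (4 + 5)²)) = 1/(-926309 + (-100 + 9²)) = 1/(-926309 + (-100 + 81)) = 1/(-926309 - 19) = 1/(-926328) = -1/926328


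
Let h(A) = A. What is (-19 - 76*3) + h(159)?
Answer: -88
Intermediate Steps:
(-19 - 76*3) + h(159) = (-19 - 76*3) + 159 = (-19 - 228) + 159 = -247 + 159 = -88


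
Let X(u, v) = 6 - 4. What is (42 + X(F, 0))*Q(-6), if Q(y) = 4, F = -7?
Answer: 176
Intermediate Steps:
X(u, v) = 2
(42 + X(F, 0))*Q(-6) = (42 + 2)*4 = 44*4 = 176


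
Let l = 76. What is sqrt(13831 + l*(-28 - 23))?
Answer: sqrt(9955) ≈ 99.775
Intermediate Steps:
sqrt(13831 + l*(-28 - 23)) = sqrt(13831 + 76*(-28 - 23)) = sqrt(13831 + 76*(-51)) = sqrt(13831 - 3876) = sqrt(9955)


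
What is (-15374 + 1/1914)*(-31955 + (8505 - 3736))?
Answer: 133328458385/319 ≈ 4.1796e+8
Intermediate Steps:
(-15374 + 1/1914)*(-31955 + (8505 - 3736)) = (-15374 + 1/1914)*(-31955 + 4769) = -29425835/1914*(-27186) = 133328458385/319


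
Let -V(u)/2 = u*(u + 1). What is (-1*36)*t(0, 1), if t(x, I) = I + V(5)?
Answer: 2124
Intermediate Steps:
V(u) = -2*u*(1 + u) (V(u) = -2*u*(u + 1) = -2*u*(1 + u))
t(x, I) = -60 + I (t(x, I) = I - 2*5*(1 + 5) = I - 2*5*6 = I - 60 = -60 + I)
(-1*36)*t(0, 1) = (-1*36)*(-60 + 1) = -36*(-59) = 2124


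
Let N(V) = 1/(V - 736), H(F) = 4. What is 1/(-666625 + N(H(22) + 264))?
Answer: -468/311980501 ≈ -1.5001e-6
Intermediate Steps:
N(V) = 1/(-736 + V)
1/(-666625 + N(H(22) + 264)) = 1/(-666625 + 1/(-736 + (4 + 264))) = 1/(-666625 + 1/(-736 + 268)) = 1/(-666625 + 1/(-468)) = 1/(-666625 - 1/468) = 1/(-311980501/468) = -468/311980501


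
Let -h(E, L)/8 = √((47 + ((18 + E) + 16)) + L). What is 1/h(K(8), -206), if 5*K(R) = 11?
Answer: I*√3070/4912 ≈ 0.01128*I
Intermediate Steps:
K(R) = 11/5 (K(R) = (⅕)*11 = 11/5)
h(E, L) = -8*√(81 + E + L) (h(E, L) = -8*√((47 + ((18 + E) + 16)) + L) = -8*√((47 + (34 + E)) + L) = -8*√((81 + E) + L) = -8*√(81 + E + L))
1/h(K(8), -206) = 1/(-8*√(81 + 11/5 - 206)) = 1/(-8*I*√3070/5) = I*√3070/4912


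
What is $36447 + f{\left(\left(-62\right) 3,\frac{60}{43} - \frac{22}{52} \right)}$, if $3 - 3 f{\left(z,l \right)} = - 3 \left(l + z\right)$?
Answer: $\frac{40542003}{1118} \approx 36263.0$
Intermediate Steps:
$f{\left(z,l \right)} = 1 + l + z$ ($f{\left(z,l \right)} = 1 - \frac{\left(-3\right) \left(l + z\right)}{3} = 1 - \frac{- 3 l - 3 z}{3} = 1 + \left(l + z\right) = 1 + l + z$)
$36447 + f{\left(\left(-62\right) 3,\frac{60}{43} - \frac{22}{52} \right)} = 36447 + \left(1 + \left(\frac{60}{43} - \frac{22}{52}\right) - 186\right) = 36447 + \left(1 + \left(60 \cdot \frac{1}{43} - \frac{11}{26}\right) - 186\right) = 36447 + \left(1 + \left(\frac{60}{43} - \frac{11}{26}\right) - 186\right) = 36447 + \left(1 + \frac{1087}{1118} - 186\right) = 36447 - \frac{205743}{1118} = \frac{40542003}{1118}$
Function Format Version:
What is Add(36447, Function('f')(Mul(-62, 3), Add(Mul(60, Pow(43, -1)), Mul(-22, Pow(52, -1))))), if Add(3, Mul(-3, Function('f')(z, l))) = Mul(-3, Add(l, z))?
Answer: Rational(40542003, 1118) ≈ 36263.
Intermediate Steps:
Function('f')(z, l) = Add(1, l, z) (Function('f')(z, l) = Add(1, Mul(Rational(-1, 3), Mul(-3, Add(l, z)))) = Add(1, Mul(Rational(-1, 3), Add(Mul(-3, l), Mul(-3, z)))) = Add(1, Add(l, z)) = Add(1, l, z))
Add(36447, Function('f')(Mul(-62, 3), Add(Mul(60, Pow(43, -1)), Mul(-22, Pow(52, -1))))) = Add(36447, Add(1, Add(Mul(60, Pow(43, -1)), Mul(-22, Pow(52, -1))), Mul(-62, 3))) = Add(36447, Add(1, Add(Mul(60, Rational(1, 43)), Mul(-22, Rational(1, 52))), -186)) = Add(36447, Add(1, Add(Rational(60, 43), Rational(-11, 26)), -186)) = Add(36447, Add(1, Rational(1087, 1118), -186)) = Add(36447, Rational(-205743, 1118)) = Rational(40542003, 1118)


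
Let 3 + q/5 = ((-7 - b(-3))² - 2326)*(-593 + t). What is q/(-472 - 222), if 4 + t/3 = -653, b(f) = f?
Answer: -29614185/694 ≈ -42672.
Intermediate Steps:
t = -1971 (t = -12 + 3*(-653) = -12 - 1959 = -1971)
q = 29614185 (q = -15 + 5*(((-7 - 1*(-3))² - 2326)*(-593 - 1971)) = -15 + 5*(((-7 + 3)² - 2326)*(-2564)) = -15 + 5*(((-4)² - 2326)*(-2564)) = -15 + 5*((16 - 2326)*(-2564)) = -15 + 5*(-2310*(-2564)) = -15 + 5*5922840 = -15 + 29614200 = 29614185)
q/(-472 - 222) = 29614185/(-472 - 222) = 29614185/(-694) = -1/694*29614185 = -29614185/694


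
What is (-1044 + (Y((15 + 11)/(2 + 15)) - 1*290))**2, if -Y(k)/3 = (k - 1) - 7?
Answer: 499433104/289 ≈ 1.7281e+6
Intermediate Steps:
Y(k) = 24 - 3*k (Y(k) = -3*((k - 1) - 7) = -3*((-1 + k) - 7) = -3*(-8 + k) = 24 - 3*k)
(-1044 + (Y((15 + 11)/(2 + 15)) - 1*290))**2 = (-1044 + ((24 - 3*(15 + 11)/(2 + 15)) - 1*290))**2 = (-1044 + ((24 - 78/17) - 290))**2 = (-1044 + (330/17 - 290))**2 = (-1044 - 4600/17)**2 = (-22348/17)**2 = 499433104/289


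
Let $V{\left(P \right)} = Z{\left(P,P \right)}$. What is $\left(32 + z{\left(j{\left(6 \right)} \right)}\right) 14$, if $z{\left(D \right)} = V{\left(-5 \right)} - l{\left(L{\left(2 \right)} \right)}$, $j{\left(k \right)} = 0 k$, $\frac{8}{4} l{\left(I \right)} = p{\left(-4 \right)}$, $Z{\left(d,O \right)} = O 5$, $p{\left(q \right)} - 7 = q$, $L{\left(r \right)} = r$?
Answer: $77$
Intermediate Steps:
$p{\left(q \right)} = 7 + q$
$Z{\left(d,O \right)} = 5 O$
$V{\left(P \right)} = 5 P$
$l{\left(I \right)} = \frac{3}{2}$ ($l{\left(I \right)} = \frac{7 - 4}{2} = \frac{1}{2} \cdot 3 = \frac{3}{2}$)
$j{\left(k \right)} = 0$
$z{\left(D \right)} = - \frac{53}{2}$ ($z{\left(D \right)} = 5 \left(-5\right) - \frac{3}{2} = -25 - \frac{3}{2} = - \frac{53}{2}$)
$\left(32 + z{\left(j{\left(6 \right)} \right)}\right) 14 = \left(32 - \frac{53}{2}\right) 14 = \frac{11}{2} \cdot 14 = 77$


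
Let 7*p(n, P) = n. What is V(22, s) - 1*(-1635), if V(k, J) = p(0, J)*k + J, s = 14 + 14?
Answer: 1663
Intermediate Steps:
s = 28
p(n, P) = n/7
V(k, J) = J (V(k, J) = ((⅐)*0)*k + J = 0*k + J = 0 + J = J)
V(22, s) - 1*(-1635) = 28 - 1*(-1635) = 28 + 1635 = 1663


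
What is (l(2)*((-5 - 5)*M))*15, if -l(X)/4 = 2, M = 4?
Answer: 4800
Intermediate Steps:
l(X) = -8 (l(X) = -4*2 = -8)
(l(2)*((-5 - 5)*M))*15 = -8*(-5 - 5)*4*15 = -(-80)*4*15 = -8*(-40)*15 = 320*15 = 4800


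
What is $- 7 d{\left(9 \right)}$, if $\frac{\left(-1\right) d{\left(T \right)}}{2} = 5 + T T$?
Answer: $1204$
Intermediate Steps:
$d{\left(T \right)} = -10 - 2 T^{2}$ ($d{\left(T \right)} = - 2 \left(5 + T T\right) = - 2 \left(5 + T^{2}\right) = -10 - 2 T^{2}$)
$- 7 d{\left(9 \right)} = - 7 \left(-10 - 2 \cdot 9^{2}\right) = - 7 \left(-10 - 162\right) = \left(-7\right) \left(-172\right) = 1204$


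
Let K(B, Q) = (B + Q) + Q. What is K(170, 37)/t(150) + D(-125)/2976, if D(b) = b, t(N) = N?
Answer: 117899/74400 ≈ 1.5847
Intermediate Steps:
K(B, Q) = B + 2*Q
K(170, 37)/t(150) + D(-125)/2976 = (170 + 2*37)/150 - 125/2976 = (170 + 74)*(1/150) - 125*1/2976 = 244*(1/150) - 125/2976 = 122/75 - 125/2976 = 117899/74400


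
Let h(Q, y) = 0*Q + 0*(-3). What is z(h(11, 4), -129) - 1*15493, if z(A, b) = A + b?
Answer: -15622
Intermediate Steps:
h(Q, y) = 0 (h(Q, y) = 0 + 0 = 0)
z(h(11, 4), -129) - 1*15493 = (0 - 129) - 1*15493 = -129 - 15493 = -15622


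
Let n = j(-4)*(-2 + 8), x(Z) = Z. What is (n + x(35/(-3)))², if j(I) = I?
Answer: 11449/9 ≈ 1272.1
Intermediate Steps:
n = -24 (n = -4*(-2 + 8) = -4*6 = -24)
(n + x(35/(-3)))² = (-24 + 35/(-3))² = (-24 + 35*(-⅓))² = (-24 - 35/3)² = (-107/3)² = 11449/9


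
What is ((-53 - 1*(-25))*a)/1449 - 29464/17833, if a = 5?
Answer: -6455708/3691431 ≈ -1.7488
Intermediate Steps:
((-53 - 1*(-25))*a)/1449 - 29464/17833 = ((-53 - 1*(-25))*5)/1449 - 29464/17833 = ((-53 + 25)*5)*(1/1449) - 29464*1/17833 = -28*5*(1/1449) - 29464/17833 = -140*1/1449 - 29464/17833 = -20/207 - 29464/17833 = -6455708/3691431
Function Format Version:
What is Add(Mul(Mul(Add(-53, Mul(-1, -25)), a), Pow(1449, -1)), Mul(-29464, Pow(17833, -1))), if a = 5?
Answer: Rational(-6455708, 3691431) ≈ -1.7488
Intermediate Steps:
Add(Mul(Mul(Add(-53, Mul(-1, -25)), a), Pow(1449, -1)), Mul(-29464, Pow(17833, -1))) = Add(Mul(Mul(Add(-53, Mul(-1, -25)), 5), Pow(1449, -1)), Mul(-29464, Pow(17833, -1))) = Add(Mul(Mul(Add(-53, 25), 5), Rational(1, 1449)), Mul(-29464, Rational(1, 17833))) = Add(Mul(Mul(-28, 5), Rational(1, 1449)), Rational(-29464, 17833)) = Add(Mul(-140, Rational(1, 1449)), Rational(-29464, 17833)) = Add(Rational(-20, 207), Rational(-29464, 17833)) = Rational(-6455708, 3691431)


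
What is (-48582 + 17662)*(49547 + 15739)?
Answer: -2018643120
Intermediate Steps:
(-48582 + 17662)*(49547 + 15739) = -30920*65286 = -2018643120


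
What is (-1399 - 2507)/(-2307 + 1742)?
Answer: 3906/565 ≈ 6.9133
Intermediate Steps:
(-1399 - 2507)/(-2307 + 1742) = -3906/(-565) = -3906*(-1/565) = 3906/565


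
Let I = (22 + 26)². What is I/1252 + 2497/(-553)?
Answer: -463033/173089 ≈ -2.6751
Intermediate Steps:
I = 2304 (I = 48² = 2304)
I/1252 + 2497/(-553) = 2304/1252 + 2497/(-553) = 2304*(1/1252) + 2497*(-1/553) = 576/313 - 2497/553 = -463033/173089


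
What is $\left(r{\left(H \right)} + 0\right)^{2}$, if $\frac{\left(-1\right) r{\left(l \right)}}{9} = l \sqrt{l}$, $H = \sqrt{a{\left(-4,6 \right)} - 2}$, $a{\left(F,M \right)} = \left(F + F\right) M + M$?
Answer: $- 7128 i \sqrt{11} \approx - 23641.0 i$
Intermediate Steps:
$a{\left(F,M \right)} = M + 2 F M$ ($a{\left(F,M \right)} = 2 F M + M = M + 2 F M$)
$H = 2 i \sqrt{11}$ ($H = \sqrt{6 \left(1 + 2 \left(-4\right)\right) - 2} = \sqrt{6 \left(1 - 8\right) - 2} = \sqrt{6 \left(-7\right) - 2} = \sqrt{-42 - 2} = \sqrt{-44} = 2 i \sqrt{11} \approx 6.6332 i$)
$r{\left(l \right)} = - 9 l^{\frac{3}{2}}$ ($r{\left(l \right)} = - 9 l \sqrt{l} = - 9 l^{\frac{3}{2}}$)
$\left(r{\left(H \right)} + 0\right)^{2} = \left(- 9 \left(2 i \sqrt{11}\right)^{\frac{3}{2}} + 0\right)^{2} = \left(- 9 \cdot 2 \sqrt{2} \cdot 11^{\frac{3}{4}} i^{\frac{3}{2}} + 0\right)^{2} = \left(- 18 \sqrt{2} \cdot 11^{\frac{3}{4}} i^{\frac{3}{2}} + 0\right)^{2} = \left(- 18 \sqrt{2} \cdot 11^{\frac{3}{4}} i^{\frac{3}{2}}\right)^{2} = - 7128 i \sqrt{11}$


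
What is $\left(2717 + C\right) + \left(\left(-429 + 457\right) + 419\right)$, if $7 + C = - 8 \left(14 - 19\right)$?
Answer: $3197$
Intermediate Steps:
$C = 33$ ($C = -7 - 8 \left(14 - 19\right) = -7 - -40 = -7 + 40 = 33$)
$\left(2717 + C\right) + \left(\left(-429 + 457\right) + 419\right) = \left(2717 + 33\right) + \left(\left(-429 + 457\right) + 419\right) = 2750 + \left(28 + 419\right) = 2750 + 447 = 3197$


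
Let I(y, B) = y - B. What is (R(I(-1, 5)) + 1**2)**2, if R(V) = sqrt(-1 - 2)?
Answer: (1 + I*sqrt(3))**2 ≈ -2.0 + 3.4641*I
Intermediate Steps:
R(V) = I*sqrt(3) (R(V) = sqrt(-3) = I*sqrt(3))
(R(I(-1, 5)) + 1**2)**2 = (I*sqrt(3) + 1**2)**2 = (I*sqrt(3) + 1)**2 = (1 + I*sqrt(3))**2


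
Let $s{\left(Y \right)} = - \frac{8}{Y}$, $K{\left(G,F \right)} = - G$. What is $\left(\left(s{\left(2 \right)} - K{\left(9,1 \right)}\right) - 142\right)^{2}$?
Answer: $18769$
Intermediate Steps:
$\left(\left(s{\left(2 \right)} - K{\left(9,1 \right)}\right) - 142\right)^{2} = \left(\left(- \frac{8}{2} - \left(-1\right) 9\right) - 142\right)^{2} = \left(\left(\left(-8\right) \frac{1}{2} - -9\right) - 142\right)^{2} = \left(\left(-4 + 9\right) - 142\right)^{2} = \left(5 - 142\right)^{2} = \left(-137\right)^{2} = 18769$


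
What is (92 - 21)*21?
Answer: 1491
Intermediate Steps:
(92 - 21)*21 = 71*21 = 1491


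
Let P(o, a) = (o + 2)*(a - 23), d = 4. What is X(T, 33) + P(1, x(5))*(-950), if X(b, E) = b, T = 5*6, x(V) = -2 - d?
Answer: 82680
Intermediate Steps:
x(V) = -6 (x(V) = -2 - 1*4 = -2 - 4 = -6)
T = 30
P(o, a) = (-23 + a)*(2 + o) (P(o, a) = (2 + o)*(-23 + a) = (-23 + a)*(2 + o))
X(T, 33) + P(1, x(5))*(-950) = 30 + (-46 - 23*1 + 2*(-6) - 6*1)*(-950) = 30 + (-46 - 23 - 12 - 6)*(-950) = 30 - 87*(-950) = 30 + 82650 = 82680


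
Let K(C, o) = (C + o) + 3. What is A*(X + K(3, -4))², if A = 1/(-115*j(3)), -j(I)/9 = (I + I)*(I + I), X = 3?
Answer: 5/7452 ≈ 0.00067096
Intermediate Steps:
j(I) = -36*I² (j(I) = -9*(I + I)*(I + I) = -9*2*I*2*I = -36*I²)
K(C, o) = 3 + C + o
A = 1/37260 (A = 1/(-(-4140)*3²) = 1/(-(-4140)*9) = 1/(-115*(-324)) = 1/37260 ≈ 2.6838e-5)
A*(X + K(3, -4))² = (3 + (3 + 3 - 4))²/37260 = (3 + 2)²/37260 = (1/37260)*5² = (1/37260)*25 = 5/7452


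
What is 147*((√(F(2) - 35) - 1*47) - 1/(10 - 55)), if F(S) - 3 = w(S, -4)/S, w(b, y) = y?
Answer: -103586/15 + 147*I*√34 ≈ -6905.7 + 857.15*I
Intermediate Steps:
F(S) = 3 - 4/S
147*((√(F(2) - 35) - 1*47) - 1/(10 - 55)) = 147*((√((3 - 4/2) - 35) - 1*47) - 1/(10 - 55)) = 147*((√((3 - 4*½) - 35) - 47) - 1/(-45)) = 147*((√((3 - 2) - 35) - 47) - 1*(-1/45)) = 147*((√(1 - 35) - 47) + 1/45) = 147*((√(-34) - 47) + 1/45) = 147*((I*√34 - 47) + 1/45) = 147*((-47 + I*√34) + 1/45) = 147*(-2114/45 + I*√34) = -103586/15 + 147*I*√34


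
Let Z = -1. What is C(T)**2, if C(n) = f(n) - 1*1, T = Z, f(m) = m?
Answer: 4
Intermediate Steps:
T = -1
C(n) = -1 + n (C(n) = n - 1*1 = n - 1 = -1 + n)
C(T)**2 = (-1 - 1)**2 = (-2)**2 = 4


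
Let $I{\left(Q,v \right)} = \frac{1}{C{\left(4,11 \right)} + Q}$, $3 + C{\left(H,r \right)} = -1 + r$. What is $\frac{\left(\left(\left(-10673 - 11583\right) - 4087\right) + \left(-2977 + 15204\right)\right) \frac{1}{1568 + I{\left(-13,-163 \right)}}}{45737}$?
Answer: $- \frac{84696}{430247959} \approx -0.00019685$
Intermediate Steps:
$C{\left(H,r \right)} = -4 + r$ ($C{\left(H,r \right)} = -3 + \left(-1 + r\right) = -4 + r$)
$I{\left(Q,v \right)} = \frac{1}{7 + Q}$ ($I{\left(Q,v \right)} = \frac{1}{\left(-4 + 11\right) + Q} = \frac{1}{7 + Q}$)
$\frac{\left(\left(\left(-10673 - 11583\right) - 4087\right) + \left(-2977 + 15204\right)\right) \frac{1}{1568 + I{\left(-13,-163 \right)}}}{45737} = \frac{\left(\left(\left(-10673 - 11583\right) - 4087\right) + \left(-2977 + 15204\right)\right) \frac{1}{1568 + \frac{1}{7 - 13}}}{45737} = \frac{\left(-22256 - 4087\right) + 12227}{1568 + \frac{1}{-6}} \cdot \frac{1}{45737} = \frac{-26343 + 12227}{1568 - \frac{1}{6}} \cdot \frac{1}{45737} = - \frac{14116}{\frac{9407}{6}} \cdot \frac{1}{45737} = \left(-14116\right) \frac{6}{9407} \cdot \frac{1}{45737} = \left(- \frac{84696}{9407}\right) \frac{1}{45737} = - \frac{84696}{430247959}$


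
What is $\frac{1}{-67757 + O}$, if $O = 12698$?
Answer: $- \frac{1}{55059} \approx -1.8162 \cdot 10^{-5}$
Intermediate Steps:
$\frac{1}{-67757 + O} = \frac{1}{-67757 + 12698} = \frac{1}{-55059} = - \frac{1}{55059}$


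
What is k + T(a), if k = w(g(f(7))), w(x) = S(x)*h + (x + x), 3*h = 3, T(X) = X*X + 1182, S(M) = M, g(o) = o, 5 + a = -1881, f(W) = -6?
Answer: 3558160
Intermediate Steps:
a = -1886 (a = -5 - 1881 = -1886)
T(X) = 1182 + X**2 (T(X) = X**2 + 1182 = 1182 + X**2)
h = 1 (h = (1/3)*3 = 1)
w(x) = 3*x (w(x) = x*1 + (x + x) = x + 2*x = 3*x)
k = -18 (k = 3*(-6) = -18)
k + T(a) = -18 + (1182 + (-1886)**2) = -18 + (1182 + 3556996) = -18 + 3558178 = 3558160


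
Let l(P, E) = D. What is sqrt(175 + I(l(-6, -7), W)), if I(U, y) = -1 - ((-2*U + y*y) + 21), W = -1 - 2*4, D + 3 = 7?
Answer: 4*sqrt(5) ≈ 8.9443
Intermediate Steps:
D = 4 (D = -3 + 7 = 4)
l(P, E) = 4
W = -9 (W = -1 - 8 = -9)
I(U, y) = -22 - y**2 + 2*U (I(U, y) = -1 - ((-2*U + y**2) + 21) = -1 - ((y**2 - 2*U) + 21) = -1 - (21 + y**2 - 2*U) = -1 + (-21 - y**2 + 2*U) = -22 - y**2 + 2*U)
sqrt(175 + I(l(-6, -7), W)) = sqrt(175 + (-22 - 1*(-9)**2 + 2*4)) = sqrt(175 + (-22 - 1*81 + 8)) = sqrt(175 + (-22 - 81 + 8)) = sqrt(175 - 95) = sqrt(80) = 4*sqrt(5)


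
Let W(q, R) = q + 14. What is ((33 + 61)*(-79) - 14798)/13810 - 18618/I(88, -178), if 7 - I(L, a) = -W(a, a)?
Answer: 126812706/1084085 ≈ 116.98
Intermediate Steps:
W(q, R) = 14 + q
I(L, a) = 21 + a (I(L, a) = 7 - (-1)*(14 + a) = 7 - (-14 - a) = 7 + (14 + a) = 21 + a)
((33 + 61)*(-79) - 14798)/13810 - 18618/I(88, -178) = ((33 + 61)*(-79) - 14798)/13810 - 18618/(21 - 178) = (94*(-79) - 14798)*(1/13810) - 18618/(-157) = (-7426 - 14798)*(1/13810) - 18618*(-1/157) = -22224*1/13810 + 18618/157 = -11112/6905 + 18618/157 = 126812706/1084085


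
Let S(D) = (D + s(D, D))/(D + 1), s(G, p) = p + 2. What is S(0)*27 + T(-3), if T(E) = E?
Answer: 51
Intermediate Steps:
s(G, p) = 2 + p
S(D) = (2 + 2*D)/(1 + D) (S(D) = (D + (2 + D))/(D + 1) = (2 + 2*D)/(1 + D))
S(0)*27 + T(-3) = 2*27 - 3 = 54 - 3 = 51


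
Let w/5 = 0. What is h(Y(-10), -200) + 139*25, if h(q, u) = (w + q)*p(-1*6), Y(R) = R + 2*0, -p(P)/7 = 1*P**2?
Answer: 5995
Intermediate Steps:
p(P) = -7*P**2
Y(R) = R (Y(R) = R + 0 = R)
w = 0 (w = 5*0 = 0)
h(q, u) = -252*q (h(q, u) = (0 + q)*(-7*(-1*6)**2) = q*(-7*(-6)**2) = q*(-7*36) = q*(-252) = -252*q)
h(Y(-10), -200) + 139*25 = -252*(-10) + 139*25 = 2520 + 3475 = 5995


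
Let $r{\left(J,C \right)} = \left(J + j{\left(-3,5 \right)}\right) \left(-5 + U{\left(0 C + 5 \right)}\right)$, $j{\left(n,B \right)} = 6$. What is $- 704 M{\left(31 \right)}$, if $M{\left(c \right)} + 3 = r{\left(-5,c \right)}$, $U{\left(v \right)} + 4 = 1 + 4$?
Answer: $4928$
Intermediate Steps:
$U{\left(v \right)} = 1$ ($U{\left(v \right)} = -4 + \left(1 + 4\right) = -4 + 5 = 1$)
$r{\left(J,C \right)} = -24 - 4 J$ ($r{\left(J,C \right)} = \left(J + 6\right) \left(-5 + 1\right) = \left(6 + J\right) \left(-4\right) = -24 - 4 J$)
$M{\left(c \right)} = -7$ ($M{\left(c \right)} = -3 - 4 = -7$)
$- 704 M{\left(31 \right)} = \left(-704\right) \left(-7\right) = 4928$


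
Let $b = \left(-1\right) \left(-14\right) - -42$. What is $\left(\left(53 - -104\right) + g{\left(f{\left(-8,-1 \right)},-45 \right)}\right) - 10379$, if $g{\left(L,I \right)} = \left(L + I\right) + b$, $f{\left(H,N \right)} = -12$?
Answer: $-10223$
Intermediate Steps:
$b = 56$ ($b = 14 + 42 = 56$)
$g{\left(L,I \right)} = 56 + I + L$ ($g{\left(L,I \right)} = \left(L + I\right) + 56 = \left(I + L\right) + 56 = 56 + I + L$)
$\left(\left(53 - -104\right) + g{\left(f{\left(-8,-1 \right)},-45 \right)}\right) - 10379 = \left(\left(53 - -104\right) - 1\right) - 10379 = \left(\left(53 + 104\right) - 1\right) - 10379 = \left(157 - 1\right) - 10379 = 156 - 10379 = -10223$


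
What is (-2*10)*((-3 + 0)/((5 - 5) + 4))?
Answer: 15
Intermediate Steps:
(-2*10)*((-3 + 0)/((5 - 5) + 4)) = -(-60)/(0 + 4) = -(-60)/4 = -20*(-¾) = 15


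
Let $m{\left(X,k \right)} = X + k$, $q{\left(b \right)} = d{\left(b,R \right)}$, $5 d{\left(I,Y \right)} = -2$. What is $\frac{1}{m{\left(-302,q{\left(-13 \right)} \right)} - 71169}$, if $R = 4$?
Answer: $- \frac{5}{357357} \approx -1.3992 \cdot 10^{-5}$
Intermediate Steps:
$d{\left(I,Y \right)} = - \frac{2}{5}$ ($d{\left(I,Y \right)} = \frac{1}{5} \left(-2\right) = - \frac{2}{5}$)
$q{\left(b \right)} = - \frac{2}{5}$
$\frac{1}{m{\left(-302,q{\left(-13 \right)} \right)} - 71169} = \frac{1}{\left(-302 - \frac{2}{5}\right) - 71169} = \frac{1}{- \frac{1512}{5} - 71169} = \frac{1}{- \frac{357357}{5}} = - \frac{5}{357357}$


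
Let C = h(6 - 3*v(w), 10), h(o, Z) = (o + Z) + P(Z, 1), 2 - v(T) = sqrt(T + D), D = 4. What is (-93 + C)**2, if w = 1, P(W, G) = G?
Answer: 6769 - 492*sqrt(5) ≈ 5668.9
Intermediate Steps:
v(T) = 2 - sqrt(4 + T) (v(T) = 2 - sqrt(T + 4) = 2 - sqrt(4 + T))
h(o, Z) = 1 + Z + o (h(o, Z) = (o + Z) + 1 = (Z + o) + 1 = 1 + Z + o)
C = 11 + 3*sqrt(5) (C = 1 + 10 + (6 - 3*(2 - sqrt(4 + 1))) = 1 + 10 + (6 - 3*(2 - sqrt(5))) = 1 + 10 + (6 + (-6 + 3*sqrt(5))) = 1 + 10 + 3*sqrt(5) = 11 + 3*sqrt(5) ≈ 17.708)
(-93 + C)**2 = (-93 + (11 + 3*sqrt(5)))**2 = (-82 + 3*sqrt(5))**2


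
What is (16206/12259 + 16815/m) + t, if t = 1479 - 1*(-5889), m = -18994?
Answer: 1715721663807/232847446 ≈ 7368.4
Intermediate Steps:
t = 7368 (t = 1479 + 5889 = 7368)
(16206/12259 + 16815/m) + t = (16206/12259 + 16815/(-18994)) + 7368 = (16206*(1/12259) + 16815*(-1/18994)) + 7368 = (16206/12259 - 16815/18994) + 7368 = 101681679/232847446 + 7368 = 1715721663807/232847446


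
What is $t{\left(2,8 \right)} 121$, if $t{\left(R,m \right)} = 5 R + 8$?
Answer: $2178$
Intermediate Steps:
$t{\left(R,m \right)} = 8 + 5 R$
$t{\left(2,8 \right)} 121 = \left(8 + 5 \cdot 2\right) 121 = \left(8 + 10\right) 121 = 18 \cdot 121 = 2178$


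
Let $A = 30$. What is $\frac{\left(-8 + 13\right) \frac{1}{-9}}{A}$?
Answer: $- \frac{1}{54} \approx -0.018519$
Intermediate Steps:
$\frac{\left(-8 + 13\right) \frac{1}{-9}}{A} = \frac{\left(-8 + 13\right) \frac{1}{-9}}{30} = 5 \left(- \frac{1}{9}\right) \frac{1}{30} = \left(- \frac{5}{9}\right) \frac{1}{30} = - \frac{1}{54}$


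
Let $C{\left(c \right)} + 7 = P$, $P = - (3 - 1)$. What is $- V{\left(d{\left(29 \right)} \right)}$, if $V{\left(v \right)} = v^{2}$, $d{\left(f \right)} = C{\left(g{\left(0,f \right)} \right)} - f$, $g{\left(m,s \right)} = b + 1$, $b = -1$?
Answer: $-1444$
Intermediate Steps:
$P = -2$ ($P = - (3 - 1) = \left(-1\right) 2 = -2$)
$g{\left(m,s \right)} = 0$ ($g{\left(m,s \right)} = -1 + 1 = 0$)
$C{\left(c \right)} = -9$ ($C{\left(c \right)} = -7 - 2 = -9$)
$d{\left(f \right)} = -9 - f$
$- V{\left(d{\left(29 \right)} \right)} = - \left(-9 - 29\right)^{2} = - \left(-38\right)^{2} = \left(-1\right) 1444 = -1444$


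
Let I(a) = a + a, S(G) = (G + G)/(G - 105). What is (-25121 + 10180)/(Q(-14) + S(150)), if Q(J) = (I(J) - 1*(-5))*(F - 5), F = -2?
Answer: -44823/503 ≈ -89.111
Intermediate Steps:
S(G) = 2*G/(-105 + G) (S(G) = (2*G)/(-105 + G) = 2*G/(-105 + G))
I(a) = 2*a
Q(J) = -35 - 14*J (Q(J) = (2*J - 1*(-5))*(-2 - 5) = (2*J + 5)*(-7) = (5 + 2*J)*(-7) = -35 - 14*J)
(-25121 + 10180)/(Q(-14) + S(150)) = (-25121 + 10180)/((-35 - 14*(-14)) + 2*150/(-105 + 150)) = -14941/((-35 + 196) + 2*150/45) = -14941/(161 + 2*150*(1/45)) = -14941/(161 + 20/3) = -14941/503/3 = -14941*3/503 = -44823/503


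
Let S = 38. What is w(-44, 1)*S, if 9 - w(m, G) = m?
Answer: 2014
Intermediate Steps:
w(m, G) = 9 - m
w(-44, 1)*S = (9 - 1*(-44))*38 = (9 + 44)*38 = 53*38 = 2014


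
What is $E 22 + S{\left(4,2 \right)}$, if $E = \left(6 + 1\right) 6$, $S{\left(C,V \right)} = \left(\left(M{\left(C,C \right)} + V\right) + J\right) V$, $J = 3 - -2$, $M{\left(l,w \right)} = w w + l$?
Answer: $978$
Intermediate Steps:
$M{\left(l,w \right)} = l + w^{2}$ ($M{\left(l,w \right)} = w^{2} + l = l + w^{2}$)
$J = 5$ ($J = 3 + 2 = 5$)
$S{\left(C,V \right)} = V \left(5 + C + V + C^{2}\right)$ ($S{\left(C,V \right)} = \left(\left(\left(C + C^{2}\right) + V\right) + 5\right) V = \left(\left(C + V + C^{2}\right) + 5\right) V = \left(5 + C + V + C^{2}\right) V = V \left(5 + C + V + C^{2}\right)$)
$E = 42$ ($E = 7 \cdot 6 = 42$)
$E 22 + S{\left(4,2 \right)} = 42 \cdot 22 + 2 \left(5 + 4 + 2 + 4^{2}\right) = 924 + 2 \left(5 + 4 + 2 + 16\right) = 924 + 2 \cdot 27 = 924 + 54 = 978$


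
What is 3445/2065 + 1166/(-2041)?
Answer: 924691/842933 ≈ 1.0970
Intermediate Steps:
3445/2065 + 1166/(-2041) = 3445*(1/2065) + 1166*(-1/2041) = 689/413 - 1166/2041 = 924691/842933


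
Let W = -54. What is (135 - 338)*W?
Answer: 10962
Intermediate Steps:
(135 - 338)*W = (135 - 338)*(-54) = -203*(-54) = 10962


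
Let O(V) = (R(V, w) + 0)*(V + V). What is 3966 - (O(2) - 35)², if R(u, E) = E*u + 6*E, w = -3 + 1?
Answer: -5835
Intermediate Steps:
w = -2
R(u, E) = 6*E + E*u
O(V) = 2*V*(-12 - 2*V) (O(V) = (-2*(6 + V) + 0)*(V + V) = ((-12 - 2*V) + 0)*(2*V) = (-12 - 2*V)*(2*V) = 2*V*(-12 - 2*V))
3966 - (O(2) - 35)² = 3966 - (4*2*(-6 - 1*2) - 35)² = 3966 - (4*2*(-6 - 2) - 35)² = 3966 - (4*2*(-8) - 35)² = 3966 - (-64 - 35)² = 3966 - 1*(-99)² = 3966 - 1*9801 = 3966 - 9801 = -5835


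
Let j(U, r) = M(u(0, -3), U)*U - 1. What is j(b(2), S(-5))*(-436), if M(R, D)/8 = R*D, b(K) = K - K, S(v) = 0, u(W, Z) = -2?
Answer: 436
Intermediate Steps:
b(K) = 0
M(R, D) = 8*D*R (M(R, D) = 8*(R*D) = 8*(D*R) = 8*D*R)
j(U, r) = -1 - 16*U**2 (j(U, r) = (8*U*(-2))*U - 1 = (-16*U)*U - 1 = -16*U**2 - 1 = -1 - 16*U**2)
j(b(2), S(-5))*(-436) = (-1 - 16*0**2)*(-436) = (-1 - 16*0)*(-436) = (-1 + 0)*(-436) = -1*(-436) = 436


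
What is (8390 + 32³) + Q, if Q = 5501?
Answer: 46659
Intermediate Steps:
(8390 + 32³) + Q = (8390 + 32³) + 5501 = (8390 + 32768) + 5501 = 41158 + 5501 = 46659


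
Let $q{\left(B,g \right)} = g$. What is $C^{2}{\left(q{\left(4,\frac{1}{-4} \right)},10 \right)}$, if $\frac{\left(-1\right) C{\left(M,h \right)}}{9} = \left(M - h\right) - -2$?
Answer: $\frac{88209}{16} \approx 5513.1$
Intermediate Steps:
$C{\left(M,h \right)} = -18 - 9 M + 9 h$ ($C{\left(M,h \right)} = - 9 \left(\left(M - h\right) - -2\right) = - 9 \left(\left(M - h\right) + 2\right) = - 9 \left(2 + M - h\right) = -18 - 9 M + 9 h$)
$C^{2}{\left(q{\left(4,\frac{1}{-4} \right)},10 \right)} = \left(-18 - \frac{9}{-4} + 9 \cdot 10\right)^{2} = \left(-18 - - \frac{9}{4} + 90\right)^{2} = \left(-18 + \frac{9}{4} + 90\right)^{2} = \left(\frac{297}{4}\right)^{2} = \frac{88209}{16}$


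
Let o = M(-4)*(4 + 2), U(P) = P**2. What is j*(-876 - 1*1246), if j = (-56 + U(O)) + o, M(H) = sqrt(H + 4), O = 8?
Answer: -16976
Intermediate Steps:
M(H) = sqrt(4 + H)
o = 0 (o = sqrt(4 - 4)*(4 + 2) = sqrt(0)*6 = 0*6 = 0)
j = 8 (j = (-56 + 8**2) + 0 = (-56 + 64) + 0 = 8 + 0 = 8)
j*(-876 - 1*1246) = 8*(-876 - 1*1246) = 8*(-876 - 1246) = 8*(-2122) = -16976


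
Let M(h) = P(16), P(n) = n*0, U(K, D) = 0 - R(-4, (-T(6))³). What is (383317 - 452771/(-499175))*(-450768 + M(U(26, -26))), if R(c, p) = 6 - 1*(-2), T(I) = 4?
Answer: -86251173516776928/499175 ≈ -1.7279e+11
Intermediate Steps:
R(c, p) = 8 (R(c, p) = 6 + 2 = 8)
U(K, D) = -8 (U(K, D) = 0 - 1*8 = 0 - 8 = -8)
P(n) = 0
M(h) = 0
(383317 - 452771/(-499175))*(-450768 + M(U(26, -26))) = (383317 - 452771/(-499175))*(-450768 + 0) = (383317 - 452771*(-1/499175))*(-450768) = (383317 + 452771/499175)*(-450768) = (191342716246/499175)*(-450768) = -86251173516776928/499175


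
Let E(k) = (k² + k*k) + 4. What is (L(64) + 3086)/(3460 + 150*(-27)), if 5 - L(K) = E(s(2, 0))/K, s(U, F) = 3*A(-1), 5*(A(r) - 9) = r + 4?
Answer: -1226007/236000 ≈ -5.1949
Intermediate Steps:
A(r) = 49/5 + r/5 (A(r) = 9 + (r + 4)/5 = 9 + (4 + r)/5 = 9 + (⅘ + r/5) = 49/5 + r/5)
s(U, F) = 144/5 (s(U, F) = 3*(49/5 + (⅕)*(-1)) = 3*(49/5 - ⅕) = 3*(48/5) = 144/5)
E(k) = 4 + 2*k² (E(k) = (k² + k²) + 4 = 2*k² + 4 = 4 + 2*k²)
L(K) = 5 - 41572/(25*K) (L(K) = 5 - (4 + 2*(144/5)²)/K = 5 - (4 + 2*(20736/25))/K = 5 - (4 + 41472/25)/K = 5 - 41572/(25*K))
(L(64) + 3086)/(3460 + 150*(-27)) = ((5 - 41572/25/64) + 3086)/(3460 + 150*(-27)) = ((5 - 41572/25*1/64) + 3086)/(3460 - 4050) = ((5 - 10393/400) + 3086)/(-590) = (-8393/400 + 3086)*(-1/590) = (1226007/400)*(-1/590) = -1226007/236000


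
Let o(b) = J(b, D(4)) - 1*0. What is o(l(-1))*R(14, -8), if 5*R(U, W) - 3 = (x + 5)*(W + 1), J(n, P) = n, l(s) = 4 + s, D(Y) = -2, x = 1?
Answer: -117/5 ≈ -23.400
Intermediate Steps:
R(U, W) = 9/5 + 6*W/5 (R(U, W) = ⅗ + ((1 + 5)*(W + 1))/5 = ⅗ + (6*(1 + W))/5 = ⅗ + (6 + 6*W)/5 = ⅗ + (6/5 + 6*W/5) = 9/5 + 6*W/5)
o(b) = b (o(b) = b - 1*0 = b + 0 = b)
o(l(-1))*R(14, -8) = (4 - 1)*(9/5 + (6/5)*(-8)) = 3*(9/5 - 48/5) = 3*(-39/5) = -117/5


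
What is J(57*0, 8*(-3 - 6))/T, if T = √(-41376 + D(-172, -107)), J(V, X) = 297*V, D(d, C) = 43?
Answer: 0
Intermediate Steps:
T = I*√41333 (T = √(-41376 + 43) = √(-41333) = I*√41333 ≈ 203.31*I)
J(57*0, 8*(-3 - 6))/T = (297*(57*0))/((I*√41333)) = (297*0)*(-I*√41333/41333) = 0*(-I*√41333/41333) = 0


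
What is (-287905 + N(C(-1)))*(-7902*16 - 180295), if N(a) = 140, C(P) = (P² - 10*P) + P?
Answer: 88265295155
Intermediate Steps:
C(P) = P² - 9*P
(-287905 + N(C(-1)))*(-7902*16 - 180295) = (-287905 + 140)*(-7902*16 - 180295) = -287765*(-126432 - 180295) = -287765*(-306727) = 88265295155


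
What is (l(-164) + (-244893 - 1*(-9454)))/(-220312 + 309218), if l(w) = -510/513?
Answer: -40260239/15202926 ≈ -2.6482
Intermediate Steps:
l(w) = -170/171 (l(w) = -510*1/513 = -170/171)
(l(-164) + (-244893 - 1*(-9454)))/(-220312 + 309218) = (-170/171 + (-244893 - 1*(-9454)))/(-220312 + 309218) = (-170/171 + (-244893 + 9454))/88906 = (-170/171 - 235439)*(1/88906) = -40260239/171*1/88906 = -40260239/15202926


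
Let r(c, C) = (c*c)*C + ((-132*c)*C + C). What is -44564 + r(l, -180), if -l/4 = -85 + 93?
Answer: -989384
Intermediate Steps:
l = -32 (l = -4*(-85 + 93) = -4*8 = -32)
r(c, C) = C + C*c² - 132*C*c (r(c, C) = c²*C + (-132*C*c + C) = C*c² + (C - 132*C*c) = C + C*c² - 132*C*c)
-44564 + r(l, -180) = -44564 - 180*(1 + (-32)² - 132*(-32)) = -44564 - 180*(1 + 1024 + 4224) = -44564 - 180*5249 = -44564 - 944820 = -989384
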